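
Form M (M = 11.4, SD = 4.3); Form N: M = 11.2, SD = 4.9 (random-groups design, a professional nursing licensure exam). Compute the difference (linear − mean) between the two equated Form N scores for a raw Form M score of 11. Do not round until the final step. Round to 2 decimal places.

-0.06

Mean-equated: 11 + (11.2 − 11.4) = 10.80
Linear-equated: (4.9/4.3)(11 − 11.4) + 11.2 = 10.744
Difference = 10.744 − 10.80 = -0.06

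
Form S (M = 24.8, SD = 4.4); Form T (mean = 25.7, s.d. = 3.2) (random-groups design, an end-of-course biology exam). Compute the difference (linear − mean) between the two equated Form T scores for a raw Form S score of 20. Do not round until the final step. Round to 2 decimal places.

1.31

Mean-equated: 20 + (25.7 − 24.8) = 20.90
Linear-equated: (3.2/4.4)(20 − 24.8) + 25.7 = 22.209
Difference = 22.209 − 20.90 = 1.31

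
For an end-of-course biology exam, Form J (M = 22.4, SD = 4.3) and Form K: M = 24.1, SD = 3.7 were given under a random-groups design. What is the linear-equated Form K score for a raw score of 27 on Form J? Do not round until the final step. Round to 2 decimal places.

Linear equating: y = (SD_Y/SD_X)(x − M_X) + M_Y
y = (3.7/4.3)(27 − 22.4) + 24.1
y = 0.860465 × 4.6 + 24.1 = 3.9581 + 24.1 = 28.06

28.06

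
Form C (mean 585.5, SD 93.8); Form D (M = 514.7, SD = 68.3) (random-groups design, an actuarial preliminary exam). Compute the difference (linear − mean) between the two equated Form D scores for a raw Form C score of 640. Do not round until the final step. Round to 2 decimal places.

-14.82

Mean-equated: 640 + (514.7 − 585.5) = 569.20
Linear-equated: (68.3/93.8)(640 − 585.5) + 514.7 = 554.384
Difference = 554.384 − 569.20 = -14.82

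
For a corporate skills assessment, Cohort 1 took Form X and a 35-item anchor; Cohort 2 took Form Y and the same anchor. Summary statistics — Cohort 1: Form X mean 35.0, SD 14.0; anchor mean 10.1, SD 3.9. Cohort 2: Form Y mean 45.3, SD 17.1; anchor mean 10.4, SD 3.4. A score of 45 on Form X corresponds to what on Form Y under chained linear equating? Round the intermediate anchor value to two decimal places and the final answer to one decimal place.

57.8

Form X → anchor (Cohort 1): v = (3.9/14.0)(45 − 35.0) + 10.1 = 12.89
anchor → Form Y (Cohort 2): y = (17.1/3.4)(12.89 − 10.4) + 45.3 = 57.8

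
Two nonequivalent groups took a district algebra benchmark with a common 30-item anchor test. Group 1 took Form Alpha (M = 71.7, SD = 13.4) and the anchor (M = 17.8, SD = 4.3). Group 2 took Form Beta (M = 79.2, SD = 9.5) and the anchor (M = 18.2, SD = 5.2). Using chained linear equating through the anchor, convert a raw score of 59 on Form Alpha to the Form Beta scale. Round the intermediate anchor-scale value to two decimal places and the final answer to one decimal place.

71.0

Form Alpha → anchor (Group 1): v = (4.3/13.4)(59 − 71.7) + 17.8 = 13.72
anchor → Form Beta (Group 2): y = (9.5/5.2)(13.72 − 18.2) + 79.2 = 71.0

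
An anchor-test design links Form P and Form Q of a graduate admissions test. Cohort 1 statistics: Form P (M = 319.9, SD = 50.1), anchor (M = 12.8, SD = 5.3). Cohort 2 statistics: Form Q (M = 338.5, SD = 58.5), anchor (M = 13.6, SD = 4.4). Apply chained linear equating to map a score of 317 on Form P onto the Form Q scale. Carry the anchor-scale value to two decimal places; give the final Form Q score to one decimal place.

Form P → anchor (Cohort 1): v = (5.3/50.1)(317 − 319.9) + 12.8 = 12.49
anchor → Form Q (Cohort 2): y = (58.5/4.4)(12.49 − 13.6) + 338.5 = 323.7

323.7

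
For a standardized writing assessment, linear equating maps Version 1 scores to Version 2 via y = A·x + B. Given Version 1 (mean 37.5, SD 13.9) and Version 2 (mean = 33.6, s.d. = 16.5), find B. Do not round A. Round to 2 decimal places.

-10.91

A = SD_Y / SD_X = 16.5 / 13.9 = 1.187050
B = M_Y − A·M_X = 33.6 − 1.187050 × 37.5 = -10.91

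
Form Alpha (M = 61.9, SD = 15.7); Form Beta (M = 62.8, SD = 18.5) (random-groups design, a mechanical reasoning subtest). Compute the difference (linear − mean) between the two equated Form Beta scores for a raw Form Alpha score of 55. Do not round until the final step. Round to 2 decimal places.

Mean-equated: 55 + (62.8 − 61.9) = 55.90
Linear-equated: (18.5/15.7)(55 − 61.9) + 62.8 = 54.669
Difference = 54.669 − 55.90 = -1.23

-1.23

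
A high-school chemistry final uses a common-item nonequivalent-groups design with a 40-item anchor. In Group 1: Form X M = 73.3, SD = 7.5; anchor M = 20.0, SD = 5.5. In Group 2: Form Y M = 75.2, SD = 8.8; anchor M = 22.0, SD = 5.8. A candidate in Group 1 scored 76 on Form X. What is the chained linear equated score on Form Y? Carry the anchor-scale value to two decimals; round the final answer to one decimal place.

75.2

Form X → anchor (Group 1): v = (5.5/7.5)(76 − 73.3) + 20.0 = 21.98
anchor → Form Y (Group 2): y = (8.8/5.8)(21.98 − 22.0) + 75.2 = 75.2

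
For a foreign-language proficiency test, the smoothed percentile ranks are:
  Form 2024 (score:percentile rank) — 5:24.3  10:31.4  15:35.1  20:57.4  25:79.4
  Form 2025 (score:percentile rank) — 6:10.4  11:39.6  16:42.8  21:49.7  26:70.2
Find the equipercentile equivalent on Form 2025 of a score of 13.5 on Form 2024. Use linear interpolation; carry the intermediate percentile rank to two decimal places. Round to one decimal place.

10.0

PR of 13.5 on Form 2024: 31.4 + (13.5 − 10)/(15 − 10) × (35.1 − 31.4) = 33.99
On Form 2025, PR 33.99 falls between score 6 (PR 10.4) and 11 (PR 39.6).
Interpolate: 6 + (33.99 − 10.4)/(39.6 − 10.4) × (11 − 6) = 10.0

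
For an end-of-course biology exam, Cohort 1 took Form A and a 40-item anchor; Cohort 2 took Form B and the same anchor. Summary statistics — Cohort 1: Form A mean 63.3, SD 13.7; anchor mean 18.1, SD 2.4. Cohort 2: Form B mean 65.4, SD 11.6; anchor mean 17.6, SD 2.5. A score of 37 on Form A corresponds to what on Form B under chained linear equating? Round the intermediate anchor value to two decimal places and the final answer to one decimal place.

Form A → anchor (Cohort 1): v = (2.4/13.7)(37 − 63.3) + 18.1 = 13.49
anchor → Form B (Cohort 2): y = (11.6/2.5)(13.49 − 17.6) + 65.4 = 46.3

46.3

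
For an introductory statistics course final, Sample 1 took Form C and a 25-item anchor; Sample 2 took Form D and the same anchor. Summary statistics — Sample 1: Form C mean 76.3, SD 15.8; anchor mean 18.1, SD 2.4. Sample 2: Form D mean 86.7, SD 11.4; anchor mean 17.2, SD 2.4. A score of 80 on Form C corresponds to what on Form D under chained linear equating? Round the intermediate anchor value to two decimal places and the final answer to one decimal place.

93.6

Form C → anchor (Sample 1): v = (2.4/15.8)(80 − 76.3) + 18.1 = 18.66
anchor → Form D (Sample 2): y = (11.4/2.4)(18.66 − 17.2) + 86.7 = 93.6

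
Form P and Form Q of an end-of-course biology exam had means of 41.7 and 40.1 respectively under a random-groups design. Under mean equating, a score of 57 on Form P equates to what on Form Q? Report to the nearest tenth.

55.4

Mean equating: y = x + (M_Y − M_X) = 57 + (40.1 − 41.7) = 55.4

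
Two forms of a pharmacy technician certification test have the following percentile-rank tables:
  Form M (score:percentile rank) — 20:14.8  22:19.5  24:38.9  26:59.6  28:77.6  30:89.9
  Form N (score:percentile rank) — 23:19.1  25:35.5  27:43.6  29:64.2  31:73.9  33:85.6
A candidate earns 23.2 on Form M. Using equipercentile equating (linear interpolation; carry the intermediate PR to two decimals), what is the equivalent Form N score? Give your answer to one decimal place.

24.5

PR of 23.2 on Form M: 19.5 + (23.2 − 22)/(24 − 22) × (38.9 − 19.5) = 31.14
On Form N, PR 31.14 falls between score 23 (PR 19.1) and 25 (PR 35.5).
Interpolate: 23 + (31.14 − 19.1)/(35.5 − 19.1) × (25 − 23) = 24.5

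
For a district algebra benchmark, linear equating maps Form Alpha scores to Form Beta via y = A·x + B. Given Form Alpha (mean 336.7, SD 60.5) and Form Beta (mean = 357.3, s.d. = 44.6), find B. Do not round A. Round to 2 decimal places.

109.09

A = SD_Y / SD_X = 44.6 / 60.5 = 0.737190
B = M_Y − A·M_X = 357.3 − 0.737190 × 336.7 = 109.09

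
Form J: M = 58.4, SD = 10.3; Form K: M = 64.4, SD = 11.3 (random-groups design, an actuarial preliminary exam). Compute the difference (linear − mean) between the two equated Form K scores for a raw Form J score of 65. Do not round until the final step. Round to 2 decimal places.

Mean-equated: 65 + (64.4 − 58.4) = 71.00
Linear-equated: (11.3/10.3)(65 − 58.4) + 64.4 = 71.641
Difference = 71.641 − 71.00 = 0.64

0.64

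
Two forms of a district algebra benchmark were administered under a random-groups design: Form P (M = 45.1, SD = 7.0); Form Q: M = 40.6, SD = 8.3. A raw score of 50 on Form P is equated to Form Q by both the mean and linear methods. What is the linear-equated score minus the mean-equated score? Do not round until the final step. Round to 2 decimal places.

0.91

Mean-equated: 50 + (40.6 − 45.1) = 45.50
Linear-equated: (8.3/7.0)(50 − 45.1) + 40.6 = 46.410
Difference = 46.410 − 45.50 = 0.91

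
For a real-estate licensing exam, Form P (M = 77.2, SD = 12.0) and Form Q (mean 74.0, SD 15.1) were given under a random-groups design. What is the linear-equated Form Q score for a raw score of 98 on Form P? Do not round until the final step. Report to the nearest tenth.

Linear equating: y = (SD_Y/SD_X)(x − M_X) + M_Y
y = (15.1/12.0)(98 − 77.2) + 74.0
y = 1.258333 × 20.8 + 74.0 = 26.1733 + 74.0 = 100.2

100.2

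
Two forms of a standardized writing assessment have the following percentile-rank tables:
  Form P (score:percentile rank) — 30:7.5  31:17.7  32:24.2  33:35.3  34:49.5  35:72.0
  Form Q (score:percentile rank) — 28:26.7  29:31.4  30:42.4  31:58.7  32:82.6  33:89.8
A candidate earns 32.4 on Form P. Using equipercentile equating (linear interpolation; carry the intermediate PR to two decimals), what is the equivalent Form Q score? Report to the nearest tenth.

PR of 32.4 on Form P: 24.2 + (32.4 − 32)/(33 − 32) × (35.3 − 24.2) = 28.64
On Form Q, PR 28.64 falls between score 28 (PR 26.7) and 29 (PR 31.4).
Interpolate: 28 + (28.64 − 26.7)/(31.4 − 26.7) × (29 − 28) = 28.4

28.4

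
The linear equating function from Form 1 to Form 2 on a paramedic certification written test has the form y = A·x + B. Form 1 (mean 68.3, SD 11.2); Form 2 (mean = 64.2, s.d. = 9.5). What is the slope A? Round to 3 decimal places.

A = SD_Y / SD_X = 9.5 / 11.2 = 0.848

0.848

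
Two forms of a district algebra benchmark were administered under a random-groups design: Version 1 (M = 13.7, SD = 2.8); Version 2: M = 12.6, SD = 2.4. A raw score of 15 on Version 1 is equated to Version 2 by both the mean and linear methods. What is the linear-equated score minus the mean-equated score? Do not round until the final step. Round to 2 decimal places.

Mean-equated: 15 + (12.6 − 13.7) = 13.90
Linear-equated: (2.4/2.8)(15 − 13.7) + 12.6 = 13.714
Difference = 13.714 − 13.90 = -0.19

-0.19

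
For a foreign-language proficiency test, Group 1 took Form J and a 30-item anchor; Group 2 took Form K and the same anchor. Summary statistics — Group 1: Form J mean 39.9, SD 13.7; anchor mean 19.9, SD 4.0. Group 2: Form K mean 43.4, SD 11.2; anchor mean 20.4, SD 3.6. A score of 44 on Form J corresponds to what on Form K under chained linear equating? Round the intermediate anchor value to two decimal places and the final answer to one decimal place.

Form J → anchor (Group 1): v = (4.0/13.7)(44 − 39.9) + 19.9 = 21.10
anchor → Form K (Group 2): y = (11.2/3.6)(21.10 − 20.4) + 43.4 = 45.6

45.6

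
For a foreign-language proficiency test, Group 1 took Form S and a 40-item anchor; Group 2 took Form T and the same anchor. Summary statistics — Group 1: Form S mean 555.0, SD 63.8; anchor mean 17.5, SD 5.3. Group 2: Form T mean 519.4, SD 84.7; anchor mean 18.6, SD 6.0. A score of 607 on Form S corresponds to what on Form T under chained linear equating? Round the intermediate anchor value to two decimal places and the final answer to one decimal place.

564.9

Form S → anchor (Group 1): v = (5.3/63.8)(607 − 555.0) + 17.5 = 21.82
anchor → Form T (Group 2): y = (84.7/6.0)(21.82 − 18.6) + 519.4 = 564.9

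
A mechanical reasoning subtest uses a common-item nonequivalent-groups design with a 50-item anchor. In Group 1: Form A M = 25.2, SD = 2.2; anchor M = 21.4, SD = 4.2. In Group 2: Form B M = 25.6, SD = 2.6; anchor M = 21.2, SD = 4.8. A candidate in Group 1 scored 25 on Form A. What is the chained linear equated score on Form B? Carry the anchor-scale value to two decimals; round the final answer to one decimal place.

25.5

Form A → anchor (Group 1): v = (4.2/2.2)(25 − 25.2) + 21.4 = 21.02
anchor → Form B (Group 2): y = (2.6/4.8)(21.02 − 21.2) + 25.6 = 25.5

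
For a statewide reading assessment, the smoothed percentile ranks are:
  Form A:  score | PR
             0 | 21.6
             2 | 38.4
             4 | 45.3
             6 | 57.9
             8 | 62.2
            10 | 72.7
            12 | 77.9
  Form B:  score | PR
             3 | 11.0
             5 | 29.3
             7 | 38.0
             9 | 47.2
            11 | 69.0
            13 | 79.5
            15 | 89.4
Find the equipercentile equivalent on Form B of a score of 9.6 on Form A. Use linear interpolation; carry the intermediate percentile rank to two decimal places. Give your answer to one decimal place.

11.3

PR of 9.6 on Form A: 62.2 + (9.6 − 8)/(10 − 8) × (72.7 − 62.2) = 70.60
On Form B, PR 70.60 falls between score 11 (PR 69.0) and 13 (PR 79.5).
Interpolate: 11 + (70.60 − 69.0)/(79.5 − 69.0) × (13 − 11) = 11.3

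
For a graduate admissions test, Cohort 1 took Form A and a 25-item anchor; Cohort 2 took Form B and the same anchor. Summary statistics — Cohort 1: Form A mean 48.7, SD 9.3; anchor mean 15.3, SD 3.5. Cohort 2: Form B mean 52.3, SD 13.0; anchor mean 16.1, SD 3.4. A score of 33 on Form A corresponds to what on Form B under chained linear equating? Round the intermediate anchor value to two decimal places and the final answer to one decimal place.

Form A → anchor (Cohort 1): v = (3.5/9.3)(33 − 48.7) + 15.3 = 9.39
anchor → Form B (Cohort 2): y = (13.0/3.4)(9.39 − 16.1) + 52.3 = 26.6

26.6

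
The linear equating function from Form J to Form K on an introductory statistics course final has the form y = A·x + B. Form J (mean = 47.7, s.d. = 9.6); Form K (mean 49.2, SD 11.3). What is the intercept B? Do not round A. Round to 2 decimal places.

-6.95

A = SD_Y / SD_X = 11.3 / 9.6 = 1.177083
B = M_Y − A·M_X = 49.2 − 1.177083 × 47.7 = -6.95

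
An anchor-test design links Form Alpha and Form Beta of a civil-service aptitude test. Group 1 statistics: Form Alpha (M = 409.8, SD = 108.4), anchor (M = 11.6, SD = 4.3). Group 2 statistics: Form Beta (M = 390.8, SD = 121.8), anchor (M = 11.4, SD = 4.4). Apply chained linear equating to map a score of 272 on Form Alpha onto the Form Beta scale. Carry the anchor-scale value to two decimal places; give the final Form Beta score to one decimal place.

Form Alpha → anchor (Group 1): v = (4.3/108.4)(272 − 409.8) + 11.6 = 6.13
anchor → Form Beta (Group 2): y = (121.8/4.4)(6.13 − 11.4) + 390.8 = 244.9

244.9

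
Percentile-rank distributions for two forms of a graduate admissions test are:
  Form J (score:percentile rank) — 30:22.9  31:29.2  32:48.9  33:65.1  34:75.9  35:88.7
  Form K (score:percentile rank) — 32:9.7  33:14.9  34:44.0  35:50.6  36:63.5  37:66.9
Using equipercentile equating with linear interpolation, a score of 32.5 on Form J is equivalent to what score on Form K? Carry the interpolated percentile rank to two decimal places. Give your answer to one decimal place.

35.5

PR of 32.5 on Form J: 48.9 + (32.5 − 32)/(33 − 32) × (65.1 − 48.9) = 57.00
On Form K, PR 57.00 falls between score 35 (PR 50.6) and 36 (PR 63.5).
Interpolate: 35 + (57.00 − 50.6)/(63.5 − 50.6) × (36 − 35) = 35.5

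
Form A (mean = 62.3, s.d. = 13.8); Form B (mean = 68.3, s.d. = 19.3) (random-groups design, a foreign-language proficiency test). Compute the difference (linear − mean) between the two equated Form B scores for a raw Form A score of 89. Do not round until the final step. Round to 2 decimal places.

10.64

Mean-equated: 89 + (68.3 − 62.3) = 95.00
Linear-equated: (19.3/13.8)(89 − 62.3) + 68.3 = 105.641
Difference = 105.641 − 95.00 = 10.64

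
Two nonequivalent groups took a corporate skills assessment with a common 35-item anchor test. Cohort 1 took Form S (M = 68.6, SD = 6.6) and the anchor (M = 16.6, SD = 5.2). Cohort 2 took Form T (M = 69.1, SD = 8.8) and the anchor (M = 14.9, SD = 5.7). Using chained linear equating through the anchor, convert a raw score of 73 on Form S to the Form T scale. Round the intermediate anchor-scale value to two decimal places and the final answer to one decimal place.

Form S → anchor (Cohort 1): v = (5.2/6.6)(73 − 68.6) + 16.6 = 20.07
anchor → Form T (Cohort 2): y = (8.8/5.7)(20.07 − 14.9) + 69.1 = 77.1

77.1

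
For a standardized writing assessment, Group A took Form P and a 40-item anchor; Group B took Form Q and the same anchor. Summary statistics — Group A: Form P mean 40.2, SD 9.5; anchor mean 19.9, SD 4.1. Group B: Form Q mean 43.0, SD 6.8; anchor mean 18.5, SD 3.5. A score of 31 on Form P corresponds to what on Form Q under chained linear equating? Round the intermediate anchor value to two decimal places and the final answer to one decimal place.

Form P → anchor (Group A): v = (4.1/9.5)(31 − 40.2) + 19.9 = 15.93
anchor → Form Q (Group B): y = (6.8/3.5)(15.93 − 18.5) + 43.0 = 38.0

38.0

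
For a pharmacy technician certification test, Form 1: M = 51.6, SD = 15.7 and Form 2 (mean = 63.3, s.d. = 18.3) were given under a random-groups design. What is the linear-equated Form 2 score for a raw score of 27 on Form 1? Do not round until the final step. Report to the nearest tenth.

Linear equating: y = (SD_Y/SD_X)(x − M_X) + M_Y
y = (18.3/15.7)(27 − 51.6) + 63.3
y = 1.165605 × -24.6 + 63.3 = -28.6739 + 63.3 = 34.6

34.6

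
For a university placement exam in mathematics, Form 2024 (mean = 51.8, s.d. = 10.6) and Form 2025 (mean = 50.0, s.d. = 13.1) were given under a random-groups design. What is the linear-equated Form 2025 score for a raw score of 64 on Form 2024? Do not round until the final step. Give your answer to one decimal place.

65.1

Linear equating: y = (SD_Y/SD_X)(x − M_X) + M_Y
y = (13.1/10.6)(64 − 51.8) + 50.0
y = 1.235849 × 12.2 + 50.0 = 15.0774 + 50.0 = 65.1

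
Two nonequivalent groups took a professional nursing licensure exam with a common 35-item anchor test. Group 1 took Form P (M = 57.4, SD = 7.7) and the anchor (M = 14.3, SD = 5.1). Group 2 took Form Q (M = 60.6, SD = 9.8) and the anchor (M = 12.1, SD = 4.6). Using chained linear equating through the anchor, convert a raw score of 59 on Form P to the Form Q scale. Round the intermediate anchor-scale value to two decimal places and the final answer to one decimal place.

67.5

Form P → anchor (Group 1): v = (5.1/7.7)(59 − 57.4) + 14.3 = 15.36
anchor → Form Q (Group 2): y = (9.8/4.6)(15.36 − 12.1) + 60.6 = 67.5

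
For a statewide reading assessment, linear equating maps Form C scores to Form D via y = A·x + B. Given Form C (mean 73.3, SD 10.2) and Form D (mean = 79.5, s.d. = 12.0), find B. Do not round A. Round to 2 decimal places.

-6.74

A = SD_Y / SD_X = 12.0 / 10.2 = 1.176471
B = M_Y − A·M_X = 79.5 − 1.176471 × 73.3 = -6.74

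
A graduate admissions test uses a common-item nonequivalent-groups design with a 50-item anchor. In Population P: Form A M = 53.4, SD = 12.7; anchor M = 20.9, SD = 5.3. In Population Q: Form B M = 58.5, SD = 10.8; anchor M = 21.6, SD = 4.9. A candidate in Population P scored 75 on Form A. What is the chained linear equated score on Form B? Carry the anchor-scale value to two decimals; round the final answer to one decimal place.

76.8

Form A → anchor (Population P): v = (5.3/12.7)(75 − 53.4) + 20.9 = 29.91
anchor → Form B (Population Q): y = (10.8/4.9)(29.91 − 21.6) + 58.5 = 76.8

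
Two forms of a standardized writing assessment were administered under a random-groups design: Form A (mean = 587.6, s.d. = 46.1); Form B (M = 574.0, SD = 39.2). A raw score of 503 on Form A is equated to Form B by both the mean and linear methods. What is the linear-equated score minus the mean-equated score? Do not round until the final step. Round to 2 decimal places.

Mean-equated: 503 + (574.0 − 587.6) = 489.40
Linear-equated: (39.2/46.1)(503 − 587.6) + 574.0 = 502.062
Difference = 502.062 − 489.40 = 12.66

12.66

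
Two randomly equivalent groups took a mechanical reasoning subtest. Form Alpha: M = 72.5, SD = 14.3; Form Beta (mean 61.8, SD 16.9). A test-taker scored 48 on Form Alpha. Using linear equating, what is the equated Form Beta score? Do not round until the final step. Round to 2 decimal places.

Linear equating: y = (SD_Y/SD_X)(x − M_X) + M_Y
y = (16.9/14.3)(48 − 72.5) + 61.8
y = 1.181818 × -24.5 + 61.8 = -28.9545 + 61.8 = 32.85

32.85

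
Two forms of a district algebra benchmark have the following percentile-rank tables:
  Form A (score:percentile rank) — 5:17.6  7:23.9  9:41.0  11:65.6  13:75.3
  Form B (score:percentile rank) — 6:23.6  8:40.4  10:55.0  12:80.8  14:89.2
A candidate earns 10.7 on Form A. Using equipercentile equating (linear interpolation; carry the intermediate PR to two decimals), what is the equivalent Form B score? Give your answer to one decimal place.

10.5

PR of 10.7 on Form A: 41.0 + (10.7 − 9)/(11 − 9) × (65.6 − 41.0) = 61.91
On Form B, PR 61.91 falls between score 10 (PR 55.0) and 12 (PR 80.8).
Interpolate: 10 + (61.91 − 55.0)/(80.8 − 55.0) × (12 − 10) = 10.5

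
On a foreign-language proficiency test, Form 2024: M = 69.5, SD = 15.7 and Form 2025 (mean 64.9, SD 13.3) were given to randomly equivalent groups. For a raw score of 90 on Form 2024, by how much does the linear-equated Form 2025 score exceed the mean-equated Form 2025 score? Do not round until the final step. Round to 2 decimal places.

-3.13

Mean-equated: 90 + (64.9 − 69.5) = 85.40
Linear-equated: (13.3/15.7)(90 − 69.5) + 64.9 = 82.266
Difference = 82.266 − 85.40 = -3.13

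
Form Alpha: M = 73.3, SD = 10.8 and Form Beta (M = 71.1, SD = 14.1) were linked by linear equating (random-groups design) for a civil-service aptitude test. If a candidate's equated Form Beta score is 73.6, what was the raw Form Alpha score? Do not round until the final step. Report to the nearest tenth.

Invert y = (SD_Y/SD_X)(x − M_X) + M_Y:
x = (SD_X/SD_Y)(y − M_Y) + M_X = (10.8/14.1)(73.6 − 71.1) + 73.3
x = 0.765957 × 2.500 + 73.3 = 75.2

75.2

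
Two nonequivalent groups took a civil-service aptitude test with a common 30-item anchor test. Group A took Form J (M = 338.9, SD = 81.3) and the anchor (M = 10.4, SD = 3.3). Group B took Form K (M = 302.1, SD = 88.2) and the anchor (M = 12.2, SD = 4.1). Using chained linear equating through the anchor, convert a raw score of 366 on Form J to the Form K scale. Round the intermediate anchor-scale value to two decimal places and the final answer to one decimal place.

287.0

Form J → anchor (Group A): v = (3.3/81.3)(366 − 338.9) + 10.4 = 11.50
anchor → Form K (Group B): y = (88.2/4.1)(11.50 − 12.2) + 302.1 = 287.0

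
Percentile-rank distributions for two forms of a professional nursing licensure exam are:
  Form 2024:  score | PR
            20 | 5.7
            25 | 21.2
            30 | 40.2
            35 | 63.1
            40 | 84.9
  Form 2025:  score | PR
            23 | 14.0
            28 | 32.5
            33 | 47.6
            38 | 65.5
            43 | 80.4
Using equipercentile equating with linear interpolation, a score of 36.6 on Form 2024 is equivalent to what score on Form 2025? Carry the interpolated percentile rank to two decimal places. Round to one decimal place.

39.5

PR of 36.6 on Form 2024: 63.1 + (36.6 − 35)/(40 − 35) × (84.9 − 63.1) = 70.08
On Form 2025, PR 70.08 falls between score 38 (PR 65.5) and 43 (PR 80.4).
Interpolate: 38 + (70.08 − 65.5)/(80.4 − 65.5) × (43 − 38) = 39.5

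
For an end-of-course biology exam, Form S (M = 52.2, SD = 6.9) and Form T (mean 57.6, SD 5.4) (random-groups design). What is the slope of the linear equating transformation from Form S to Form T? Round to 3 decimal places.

0.783

A = SD_Y / SD_X = 5.4 / 6.9 = 0.783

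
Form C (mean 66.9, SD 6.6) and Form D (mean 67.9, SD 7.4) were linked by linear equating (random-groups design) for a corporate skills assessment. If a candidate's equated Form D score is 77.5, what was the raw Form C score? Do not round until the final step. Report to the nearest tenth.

Invert y = (SD_Y/SD_X)(x − M_X) + M_Y:
x = (SD_X/SD_Y)(y − M_Y) + M_X = (6.6/7.4)(77.5 − 67.9) + 66.9
x = 0.891892 × 9.600 + 66.9 = 75.5

75.5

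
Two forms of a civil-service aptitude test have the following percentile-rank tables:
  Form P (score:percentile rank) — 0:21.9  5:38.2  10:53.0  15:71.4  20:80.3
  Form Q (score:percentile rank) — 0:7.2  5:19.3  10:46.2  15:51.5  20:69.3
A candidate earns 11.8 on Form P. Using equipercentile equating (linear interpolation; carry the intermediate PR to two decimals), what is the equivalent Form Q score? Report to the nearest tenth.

PR of 11.8 on Form P: 53.0 + (11.8 − 10)/(15 − 10) × (71.4 − 53.0) = 59.62
On Form Q, PR 59.62 falls between score 15 (PR 51.5) and 20 (PR 69.3).
Interpolate: 15 + (59.62 − 51.5)/(69.3 − 51.5) × (20 − 15) = 17.3

17.3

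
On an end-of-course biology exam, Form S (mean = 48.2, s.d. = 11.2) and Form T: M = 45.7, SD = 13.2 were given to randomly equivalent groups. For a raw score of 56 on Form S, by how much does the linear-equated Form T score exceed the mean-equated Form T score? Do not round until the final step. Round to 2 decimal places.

1.39

Mean-equated: 56 + (45.7 − 48.2) = 53.50
Linear-equated: (13.2/11.2)(56 − 48.2) + 45.7 = 54.893
Difference = 54.893 − 53.50 = 1.39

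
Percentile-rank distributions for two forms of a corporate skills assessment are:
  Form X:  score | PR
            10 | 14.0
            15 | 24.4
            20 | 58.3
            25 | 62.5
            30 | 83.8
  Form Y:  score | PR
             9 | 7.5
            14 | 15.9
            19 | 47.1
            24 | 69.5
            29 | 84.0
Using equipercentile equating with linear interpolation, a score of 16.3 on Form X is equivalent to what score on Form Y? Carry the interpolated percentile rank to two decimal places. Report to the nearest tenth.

PR of 16.3 on Form X: 24.4 + (16.3 − 15)/(20 − 15) × (58.3 − 24.4) = 33.21
On Form Y, PR 33.21 falls between score 14 (PR 15.9) and 19 (PR 47.1).
Interpolate: 14 + (33.21 − 15.9)/(47.1 − 15.9) × (19 − 14) = 16.8

16.8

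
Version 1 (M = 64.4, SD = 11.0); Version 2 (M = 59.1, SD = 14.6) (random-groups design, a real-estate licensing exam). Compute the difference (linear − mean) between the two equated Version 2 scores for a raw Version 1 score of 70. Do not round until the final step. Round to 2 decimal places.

Mean-equated: 70 + (59.1 − 64.4) = 64.70
Linear-equated: (14.6/11.0)(70 − 64.4) + 59.1 = 66.533
Difference = 66.533 − 64.70 = 1.83

1.83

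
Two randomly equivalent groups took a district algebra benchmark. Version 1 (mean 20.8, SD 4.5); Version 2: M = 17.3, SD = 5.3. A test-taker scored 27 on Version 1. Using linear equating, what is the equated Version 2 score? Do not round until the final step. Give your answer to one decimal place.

Linear equating: y = (SD_Y/SD_X)(x − M_X) + M_Y
y = (5.3/4.5)(27 − 20.8) + 17.3
y = 1.177778 × 6.2 + 17.3 = 7.3022 + 17.3 = 24.6

24.6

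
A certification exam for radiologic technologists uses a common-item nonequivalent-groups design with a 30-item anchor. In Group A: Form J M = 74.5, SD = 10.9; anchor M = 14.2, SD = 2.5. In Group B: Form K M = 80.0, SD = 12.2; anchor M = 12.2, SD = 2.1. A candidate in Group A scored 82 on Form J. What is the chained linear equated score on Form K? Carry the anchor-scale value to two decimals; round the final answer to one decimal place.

101.6

Form J → anchor (Group A): v = (2.5/10.9)(82 − 74.5) + 14.2 = 15.92
anchor → Form K (Group B): y = (12.2/2.1)(15.92 − 12.2) + 80.0 = 101.6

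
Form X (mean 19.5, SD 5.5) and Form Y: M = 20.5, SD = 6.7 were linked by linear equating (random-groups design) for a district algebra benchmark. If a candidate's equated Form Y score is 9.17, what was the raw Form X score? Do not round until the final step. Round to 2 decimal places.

10.20

Invert y = (SD_Y/SD_X)(x − M_X) + M_Y:
x = (SD_X/SD_Y)(y − M_Y) + M_X = (5.5/6.7)(9.17 − 20.5) + 19.5
x = 0.820896 × -11.330 + 19.5 = 10.20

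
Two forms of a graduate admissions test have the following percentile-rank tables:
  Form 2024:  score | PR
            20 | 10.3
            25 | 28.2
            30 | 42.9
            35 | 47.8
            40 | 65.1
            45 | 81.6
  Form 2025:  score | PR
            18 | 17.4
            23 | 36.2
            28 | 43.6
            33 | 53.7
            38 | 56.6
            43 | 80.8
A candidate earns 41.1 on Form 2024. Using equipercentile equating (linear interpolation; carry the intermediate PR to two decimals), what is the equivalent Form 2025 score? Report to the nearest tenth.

40.5

PR of 41.1 on Form 2024: 65.1 + (41.1 − 40)/(45 − 40) × (81.6 − 65.1) = 68.73
On Form 2025, PR 68.73 falls between score 38 (PR 56.6) and 43 (PR 80.8).
Interpolate: 38 + (68.73 − 56.6)/(80.8 − 56.6) × (43 − 38) = 40.5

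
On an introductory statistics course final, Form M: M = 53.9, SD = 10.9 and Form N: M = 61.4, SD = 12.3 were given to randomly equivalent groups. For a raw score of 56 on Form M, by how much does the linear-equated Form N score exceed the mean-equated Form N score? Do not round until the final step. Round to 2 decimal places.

0.27

Mean-equated: 56 + (61.4 − 53.9) = 63.50
Linear-equated: (12.3/10.9)(56 − 53.9) + 61.4 = 63.770
Difference = 63.770 − 63.50 = 0.27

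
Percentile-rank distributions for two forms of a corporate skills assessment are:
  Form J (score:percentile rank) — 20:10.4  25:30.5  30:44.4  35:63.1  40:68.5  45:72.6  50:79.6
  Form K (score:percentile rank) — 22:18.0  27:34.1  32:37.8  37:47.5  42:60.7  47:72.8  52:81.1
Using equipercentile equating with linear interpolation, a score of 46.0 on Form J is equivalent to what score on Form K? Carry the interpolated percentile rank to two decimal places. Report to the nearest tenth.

47.7

PR of 46.0 on Form J: 72.6 + (46.0 − 45)/(50 − 45) × (79.6 − 72.6) = 74.00
On Form K, PR 74.00 falls between score 47 (PR 72.8) and 52 (PR 81.1).
Interpolate: 47 + (74.00 − 72.8)/(81.1 − 72.8) × (52 − 47) = 47.7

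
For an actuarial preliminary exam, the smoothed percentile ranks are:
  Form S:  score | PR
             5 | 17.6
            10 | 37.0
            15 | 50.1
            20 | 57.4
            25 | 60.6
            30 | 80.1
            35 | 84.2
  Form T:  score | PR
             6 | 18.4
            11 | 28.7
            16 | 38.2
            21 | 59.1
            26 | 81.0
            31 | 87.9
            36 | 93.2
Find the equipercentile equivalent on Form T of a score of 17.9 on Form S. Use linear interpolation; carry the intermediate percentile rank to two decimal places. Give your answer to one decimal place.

PR of 17.9 on Form S: 50.1 + (17.9 − 15)/(20 − 15) × (57.4 − 50.1) = 54.33
On Form T, PR 54.33 falls between score 16 (PR 38.2) and 21 (PR 59.1).
Interpolate: 16 + (54.33 − 38.2)/(59.1 − 38.2) × (21 − 16) = 19.9

19.9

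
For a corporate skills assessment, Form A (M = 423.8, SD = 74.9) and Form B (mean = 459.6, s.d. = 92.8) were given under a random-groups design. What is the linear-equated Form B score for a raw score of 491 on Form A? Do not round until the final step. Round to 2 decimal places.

Linear equating: y = (SD_Y/SD_X)(x − M_X) + M_Y
y = (92.8/74.9)(491 − 423.8) + 459.6
y = 1.238985 × 67.2 + 459.6 = 83.2598 + 459.6 = 542.86

542.86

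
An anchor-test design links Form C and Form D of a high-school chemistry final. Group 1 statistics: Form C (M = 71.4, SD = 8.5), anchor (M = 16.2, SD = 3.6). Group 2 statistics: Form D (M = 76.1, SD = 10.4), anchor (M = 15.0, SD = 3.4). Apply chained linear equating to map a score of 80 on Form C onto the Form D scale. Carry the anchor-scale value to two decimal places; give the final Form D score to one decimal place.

90.9

Form C → anchor (Group 1): v = (3.6/8.5)(80 − 71.4) + 16.2 = 19.84
anchor → Form D (Group 2): y = (10.4/3.4)(19.84 − 15.0) + 76.1 = 90.9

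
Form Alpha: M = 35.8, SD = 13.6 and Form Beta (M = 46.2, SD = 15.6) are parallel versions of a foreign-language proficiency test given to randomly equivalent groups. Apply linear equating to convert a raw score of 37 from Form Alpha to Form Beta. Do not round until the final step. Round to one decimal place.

Linear equating: y = (SD_Y/SD_X)(x − M_X) + M_Y
y = (15.6/13.6)(37 − 35.8) + 46.2
y = 1.147059 × 1.2 + 46.2 = 1.3765 + 46.2 = 47.6

47.6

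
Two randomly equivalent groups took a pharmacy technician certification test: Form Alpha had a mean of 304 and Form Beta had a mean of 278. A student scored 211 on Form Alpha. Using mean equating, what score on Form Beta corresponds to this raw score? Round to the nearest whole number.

Mean equating: y = x + (M_Y − M_X) = 211 + (278 − 304) = 185

185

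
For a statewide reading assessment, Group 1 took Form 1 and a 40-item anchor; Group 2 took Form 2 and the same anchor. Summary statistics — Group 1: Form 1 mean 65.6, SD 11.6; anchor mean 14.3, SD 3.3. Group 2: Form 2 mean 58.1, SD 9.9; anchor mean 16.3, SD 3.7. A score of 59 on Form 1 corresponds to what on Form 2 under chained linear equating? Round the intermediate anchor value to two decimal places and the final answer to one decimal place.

Form 1 → anchor (Group 1): v = (3.3/11.6)(59 − 65.6) + 14.3 = 12.42
anchor → Form 2 (Group 2): y = (9.9/3.7)(12.42 − 16.3) + 58.1 = 47.7

47.7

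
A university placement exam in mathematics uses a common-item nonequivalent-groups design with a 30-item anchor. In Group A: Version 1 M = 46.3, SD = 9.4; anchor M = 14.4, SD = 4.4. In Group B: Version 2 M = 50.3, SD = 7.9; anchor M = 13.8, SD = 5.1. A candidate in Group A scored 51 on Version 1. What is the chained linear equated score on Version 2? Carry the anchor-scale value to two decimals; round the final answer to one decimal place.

54.6

Version 1 → anchor (Group A): v = (4.4/9.4)(51 − 46.3) + 14.4 = 16.60
anchor → Version 2 (Group B): y = (7.9/5.1)(16.60 − 13.8) + 50.3 = 54.6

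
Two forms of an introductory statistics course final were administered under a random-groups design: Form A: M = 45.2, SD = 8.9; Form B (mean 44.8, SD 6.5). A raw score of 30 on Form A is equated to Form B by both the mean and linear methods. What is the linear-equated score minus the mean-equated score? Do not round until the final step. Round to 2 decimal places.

4.10

Mean-equated: 30 + (44.8 − 45.2) = 29.60
Linear-equated: (6.5/8.9)(30 − 45.2) + 44.8 = 33.699
Difference = 33.699 − 29.60 = 4.10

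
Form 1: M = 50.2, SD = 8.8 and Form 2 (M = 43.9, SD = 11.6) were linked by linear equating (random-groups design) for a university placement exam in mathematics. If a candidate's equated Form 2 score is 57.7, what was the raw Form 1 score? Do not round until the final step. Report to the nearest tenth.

Invert y = (SD_Y/SD_X)(x − M_X) + M_Y:
x = (SD_X/SD_Y)(y − M_Y) + M_X = (8.8/11.6)(57.7 − 43.9) + 50.2
x = 0.758621 × 13.800 + 50.2 = 60.7

60.7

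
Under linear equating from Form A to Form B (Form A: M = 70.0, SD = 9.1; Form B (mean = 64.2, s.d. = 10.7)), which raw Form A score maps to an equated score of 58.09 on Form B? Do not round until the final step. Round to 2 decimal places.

64.80

Invert y = (SD_Y/SD_X)(x − M_X) + M_Y:
x = (SD_X/SD_Y)(y − M_Y) + M_X = (9.1/10.7)(58.09 − 64.2) + 70.0
x = 0.850467 × -6.110 + 70.0 = 64.80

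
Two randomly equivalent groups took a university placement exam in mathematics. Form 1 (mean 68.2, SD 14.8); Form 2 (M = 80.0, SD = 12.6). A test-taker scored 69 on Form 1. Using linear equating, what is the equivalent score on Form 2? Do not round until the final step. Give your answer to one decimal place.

Linear equating: y = (SD_Y/SD_X)(x − M_X) + M_Y
y = (12.6/14.8)(69 − 68.2) + 80.0
y = 0.851351 × 0.8 + 80.0 = 0.6811 + 80.0 = 80.7

80.7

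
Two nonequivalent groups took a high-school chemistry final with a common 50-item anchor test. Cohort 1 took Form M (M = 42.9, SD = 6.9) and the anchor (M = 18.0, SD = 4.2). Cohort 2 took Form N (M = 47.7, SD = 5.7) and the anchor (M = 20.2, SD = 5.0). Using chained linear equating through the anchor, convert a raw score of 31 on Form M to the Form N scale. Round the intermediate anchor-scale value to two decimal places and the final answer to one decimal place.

36.9

Form M → anchor (Cohort 1): v = (4.2/6.9)(31 − 42.9) + 18.0 = 10.76
anchor → Form N (Cohort 2): y = (5.7/5.0)(10.76 − 20.2) + 47.7 = 36.9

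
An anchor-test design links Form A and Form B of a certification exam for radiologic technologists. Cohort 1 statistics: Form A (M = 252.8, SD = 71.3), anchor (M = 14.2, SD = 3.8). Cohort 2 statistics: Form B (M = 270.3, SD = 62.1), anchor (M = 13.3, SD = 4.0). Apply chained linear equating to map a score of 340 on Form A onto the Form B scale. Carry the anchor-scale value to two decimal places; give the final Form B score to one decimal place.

356.5

Form A → anchor (Cohort 1): v = (3.8/71.3)(340 − 252.8) + 14.2 = 18.85
anchor → Form B (Cohort 2): y = (62.1/4.0)(18.85 − 13.3) + 270.3 = 356.5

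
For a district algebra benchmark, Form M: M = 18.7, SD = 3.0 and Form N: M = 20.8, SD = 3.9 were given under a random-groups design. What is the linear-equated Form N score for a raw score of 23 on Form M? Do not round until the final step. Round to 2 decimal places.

Linear equating: y = (SD_Y/SD_X)(x − M_X) + M_Y
y = (3.9/3.0)(23 − 18.7) + 20.8
y = 1.300000 × 4.3 + 20.8 = 5.5900 + 20.8 = 26.39

26.39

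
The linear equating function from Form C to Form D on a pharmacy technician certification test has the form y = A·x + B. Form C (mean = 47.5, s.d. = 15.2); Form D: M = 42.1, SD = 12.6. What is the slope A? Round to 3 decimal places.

A = SD_Y / SD_X = 12.6 / 15.2 = 0.829

0.829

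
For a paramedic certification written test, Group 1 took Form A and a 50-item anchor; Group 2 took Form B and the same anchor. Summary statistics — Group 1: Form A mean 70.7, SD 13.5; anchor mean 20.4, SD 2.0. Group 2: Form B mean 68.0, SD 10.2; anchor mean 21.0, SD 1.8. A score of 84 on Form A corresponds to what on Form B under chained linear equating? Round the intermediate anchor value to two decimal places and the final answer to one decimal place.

Form A → anchor (Group 1): v = (2.0/13.5)(84 − 70.7) + 20.4 = 22.37
anchor → Form B (Group 2): y = (10.2/1.8)(22.37 − 21.0) + 68.0 = 75.8

75.8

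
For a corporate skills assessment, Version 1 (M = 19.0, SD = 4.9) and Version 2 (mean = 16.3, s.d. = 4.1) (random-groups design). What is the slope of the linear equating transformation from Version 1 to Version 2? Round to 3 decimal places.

0.837

A = SD_Y / SD_X = 4.1 / 4.9 = 0.837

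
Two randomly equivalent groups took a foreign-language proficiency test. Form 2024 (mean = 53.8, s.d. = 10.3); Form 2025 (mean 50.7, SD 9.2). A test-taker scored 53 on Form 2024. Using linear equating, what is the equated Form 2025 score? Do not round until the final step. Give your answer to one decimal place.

50.0

Linear equating: y = (SD_Y/SD_X)(x − M_X) + M_Y
y = (9.2/10.3)(53 − 53.8) + 50.7
y = 0.893204 × -0.8 + 50.7 = -0.7146 + 50.7 = 50.0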